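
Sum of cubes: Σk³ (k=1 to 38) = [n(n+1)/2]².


n(n+1)/2 = 38×39/2 = 741
Σk³ = 741² = 549081

Σk³ = 549081


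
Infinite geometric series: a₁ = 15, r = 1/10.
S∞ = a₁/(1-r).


S∞ = a₁/(1-r) = 15/(1 - 1/10)
= 15/(9/10)
= 50/3

S∞ = 50/3


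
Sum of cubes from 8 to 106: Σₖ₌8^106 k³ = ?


Σₖ₌8^106 k³ = [106·107/2]² − [7·8/2]²
= 32160241 − 784 = 32159457

Σk³ = 32159457


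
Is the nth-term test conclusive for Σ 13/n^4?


lim(n→∞) 13/n^4 = 0
lim aₙ = 0 → nth-term test is INCONCLUSIVE
(Need other tests; this is actually a convergent p-series with p=4 > 1)

Inconclusive (lim aₙ = 0; need another test)


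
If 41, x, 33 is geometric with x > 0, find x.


GM = √(41×33) = √1353 = 36.7831

GM = 36.7831


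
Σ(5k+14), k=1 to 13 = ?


Σ(5k+14) = 5·Σk + 14·n
= 5·91 + 14·13
= 455 + 182 = 637

Σ = 637


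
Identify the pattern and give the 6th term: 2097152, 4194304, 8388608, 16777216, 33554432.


Pattern: powers of 2: 2ⁿ
Terms: 2097152, 4194304, 8388608, 16777216, 33554432
Next term = 67108864

Next term = 67108864


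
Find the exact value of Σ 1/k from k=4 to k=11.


Σₖ₌4^11 1/k = 1/4 + 1/5 + 1/6 + 1/7 + 1/8 + 1/9 + 1/10 + 1/11
= 32891/27720
≈ 1.1865

Sum = 32891/27720 ≈ 1.1865


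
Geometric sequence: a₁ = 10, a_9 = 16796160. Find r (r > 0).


r^(n-1) = aₙ/a₁
r^8 = 16796160/10 = 1679616
r = 1679616^(1/8)
= ±6; taking r > 0 gives r = 6

r = 6


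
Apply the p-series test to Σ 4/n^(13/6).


p-series test: Σ c/n^p converges if p > 1, diverges if p ≤ 1 (constant c > 0 doesn't affect convergence).
p = 13/6
13/6 > 1 → CONVERGES

Converges (p = 13/6 > 1)


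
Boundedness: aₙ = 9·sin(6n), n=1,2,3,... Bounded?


For all n, -1 ≤ sin(6n) ≤ 1, so -9 ≤ 9·sin(6n) ≤ 9
Lower bound: -9, Upper bound: 9
The sequence IS bounded

Bounded (-9 ≤ aₙ ≤ 9)


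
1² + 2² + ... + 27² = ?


n = 27
n(n+1)(2n+1)/6 = 27×28×55/6
= 41580/6 = 6930

Σk² = 6930


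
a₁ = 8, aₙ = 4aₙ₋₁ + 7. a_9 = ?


Computing step by step:
a_1 = 8
a_2 = 39
a_3 = 163
a_4 = 659
a_5 = 2643
a_6 = 10579
a_7 = 42323
a_8 = 169299
a_9 = 677203


a_9 = 677203


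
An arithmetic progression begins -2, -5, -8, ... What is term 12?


aₙ = a₁ + (n-1)d
= -2 + (12-1)×-3
= -2 - 33
= -35

a_12 = -35


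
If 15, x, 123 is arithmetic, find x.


AM = (15 + 123)/2 = 138/2 = 69

AM = 69


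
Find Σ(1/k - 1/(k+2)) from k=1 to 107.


Telescoping with gap 2: two head and two tail terms survive.
= (1 + 1/2) - (1/108 + 1/109)
= 3/2 - 1/108 - 1/109 = 17441/11772

Sum = 17441/11772


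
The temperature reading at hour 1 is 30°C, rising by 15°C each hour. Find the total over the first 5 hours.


aₙ = 30 + (5-1)×15 = 90
Sₙ = n(a₁+aₙ)/2 = 5×(30+90)/2
= 5×120/2 = 300

S_5 = 300


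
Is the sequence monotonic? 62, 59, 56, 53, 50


Differences: -3, -3, -3, -3
All differences < 0 → strictly DECREASING

Monotonically decreasing


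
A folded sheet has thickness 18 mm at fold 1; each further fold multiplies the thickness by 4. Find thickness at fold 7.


aₙ = a₁·r^(n-1)
= 18×4^6
= 18×4096
= 73728

a_7 = 73728


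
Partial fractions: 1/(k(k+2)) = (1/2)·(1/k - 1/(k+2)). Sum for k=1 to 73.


1/(k(k+2)) = (1/2)·(1/k - 1/(k+2)) (partial fractions)
Telescoping: Σ = (1/2)·(1 + 1/2 - 1/74 - 1/75) = 2044/2775

Sum = 2044/2775


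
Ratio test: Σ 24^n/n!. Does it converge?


aₙ = 24^n/n!
a_{n+1}/aₙ = 24^(n+1)/(n+1)! × n!/24^n
= 24/(n+1)
L = lim(n→∞) 24/(n+1) = 0
L < 1 → series CONVERGES

Converges (ratio test: L = 0 < 1)


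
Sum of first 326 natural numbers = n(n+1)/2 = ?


n(n+1)/2 = 326×327/2 = 106602/2 = 53301

Σk = 53301


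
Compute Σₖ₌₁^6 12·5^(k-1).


Sₙ = 12×(5^6 - 1)/(5 - 1)
= 12×(15625 - 1)/4
= 12×15624/4
= 46872

S_6 = 46872


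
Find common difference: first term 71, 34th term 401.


d = (aₙ - a₁)/(n-1)
= (401 - 71)/(34-1)
= 330/33 = 10

d = 10


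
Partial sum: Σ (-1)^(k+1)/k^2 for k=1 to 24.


S = 1 - 1/4 + 1/9 - 1/16 + 1/25 - 1/36 + 1/49 - 1/64 ± ...
= 0.8216
(Full series converges to +π²/12 ≈ +0.8225)

S_24 = 0.8216


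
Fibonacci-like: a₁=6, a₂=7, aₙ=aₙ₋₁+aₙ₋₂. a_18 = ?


Computing iteratively: 6, 7, 13, 20, 33, 53, 86, 139, 225, 364, 589, 953, ...
a_18 = 17101

a_18 = 17101


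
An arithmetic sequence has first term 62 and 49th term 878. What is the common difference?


d = (aₙ - a₁)/(n-1)
= (878 - 62)/(49-1)
= 816/48 = 17

d = 17


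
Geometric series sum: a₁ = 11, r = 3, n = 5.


Sₙ = 11×(3^5 - 1)/(3 - 1)
= 11×(243 - 1)/2
= 11×242/2
= 1331

S_5 = 1331


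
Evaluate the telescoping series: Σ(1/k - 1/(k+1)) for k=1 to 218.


Telescoping: adjacent terms cancel.
= 1/1 - 1/219
= 1 - 1/219 = 218/219

Sum = 218/219


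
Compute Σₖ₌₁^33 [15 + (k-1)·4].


aₙ = 15 + (33-1)×4 = 143
Sₙ = n(a₁+aₙ)/2 = 33×(15+143)/2
= 33×158/2 = 2607

S_33 = 2607


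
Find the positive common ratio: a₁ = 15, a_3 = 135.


r^(n-1) = aₙ/a₁
r^2 = 135/15 = 9
r = 9^(1/2)
= ±3; taking r > 0 gives r = 3

r = 3


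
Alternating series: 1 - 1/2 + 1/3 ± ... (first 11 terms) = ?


S = 1 - 1/2 + 1/3 - 1/4 + 1/5 - 1/6 + 1/7 - 1/8 ± ...
= 0.7365
(Full series converges to +ln(2) ≈ +0.6931)

S_11 = 0.7365


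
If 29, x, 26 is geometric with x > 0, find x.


GM = √(29×26) = √754 = 27.4591

GM = 27.4591


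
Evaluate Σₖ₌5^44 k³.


Σₖ₌5^44 k³ = [44·45/2]² − [4·5/2]²
= 980100 − 100 = 980000

Σk³ = 980000


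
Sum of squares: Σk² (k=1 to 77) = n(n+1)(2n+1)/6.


n = 77
n(n+1)(2n+1)/6 = 77×78×155/6
= 930930/6 = 155155

Σk² = 155155


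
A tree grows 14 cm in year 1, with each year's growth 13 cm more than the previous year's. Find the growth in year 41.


aₙ = a₁ + (n-1)d
= 14 + (41-1)×13
= 14 + 520
= 534

a_41 = 534


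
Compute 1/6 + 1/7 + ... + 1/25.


Σₖ₌6^25 1/k = 1/6 + 1/7 + 1/8 + ... + 1/25
= 13676707007/8923714800
≈ 1.5326

Sum = 13676707007/8923714800 ≈ 1.5326


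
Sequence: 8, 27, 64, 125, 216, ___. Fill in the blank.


Pattern: perfect cubes: n³
Terms: 8, 27, 64, 125, 216
Next term = 343

Next term = 343


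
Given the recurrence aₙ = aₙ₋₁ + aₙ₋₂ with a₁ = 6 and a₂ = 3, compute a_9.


Computing iteratively: 6, 3, 9, 12, 21, 33, 54, 87, 141
a_9 = 141

a_9 = 141


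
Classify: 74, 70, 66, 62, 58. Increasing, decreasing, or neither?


Differences: -4, -4, -4, -4
All differences < 0 → strictly DECREASING

Monotonically decreasing


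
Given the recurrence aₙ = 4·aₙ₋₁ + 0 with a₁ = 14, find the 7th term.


Computing step by step:
a_1 = 14
a_2 = 56
a_3 = 224
a_4 = 896
a_5 = 3584
a_6 = 14336
a_7 = 57344


a_7 = 57344


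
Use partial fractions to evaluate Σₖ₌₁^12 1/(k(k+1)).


1/(k(k+1)) = 1/k - 1/(k+1) (partial fractions)
Telescoping: Σ = 1 - 1/13 = 12/13

Sum = 12/13


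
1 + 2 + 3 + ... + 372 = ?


n(n+1)/2 = 372×373/2 = 138756/2 = 69378

Σk = 69378


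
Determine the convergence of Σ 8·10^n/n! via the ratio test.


aₙ = 8·10^n/n!
a_{n+1}/aₙ = 10^(n+1)/(n+1)! × n!/10^n  (constant 8 cancels)
= 10/(n+1)
L = lim(n→∞) 10/(n+1) = 0
L < 1 → series CONVERGES

Converges (ratio test: L = 0 < 1)


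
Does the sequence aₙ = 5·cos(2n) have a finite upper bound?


For all n, -1 ≤ cos(2n) ≤ 1, so -5 ≤ 5·cos(2n) ≤ 5
Lower bound: -5, Upper bound: 5
The sequence IS bounded

Bounded (-5 ≤ aₙ ≤ 5)


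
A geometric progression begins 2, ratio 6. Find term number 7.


aₙ = a₁·r^(n-1)
= 2×6^6
= 2×46656
= 93312

a_7 = 93312


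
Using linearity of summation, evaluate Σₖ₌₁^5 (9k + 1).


Σ(9k+1) = 9·Σk + 1·n
= 9·15 + 1·5
= 135 + 5 = 140

Σ = 140


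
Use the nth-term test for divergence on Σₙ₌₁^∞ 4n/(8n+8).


lim(n→∞) 4n/(8n+8) = 4/8 = 1/2  (divide numerator and denominator by n)
lim aₙ = 1/2 ≠ 0 → series DIVERGES

Diverges (lim aₙ = 1/2 ≠ 0)


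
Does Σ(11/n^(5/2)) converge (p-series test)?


p-series test: Σ c/n^p converges if p > 1, diverges if p ≤ 1 (constant c > 0 doesn't affect convergence).
p = 5/2
5/2 > 1 → CONVERGES

Converges (p = 5/2 > 1)


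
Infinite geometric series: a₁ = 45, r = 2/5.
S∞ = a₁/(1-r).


S∞ = a₁/(1-r) = 45/(1 - 2/5)
= 45/(3/5)
= 75

S∞ = 75


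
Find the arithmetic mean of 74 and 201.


AM = (74 + 201)/2 = 275/2 = 137.5

AM = 137.5


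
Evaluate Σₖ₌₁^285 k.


n(n+1)/2 = 285×286/2 = 81510/2 = 40755

Σk = 40755


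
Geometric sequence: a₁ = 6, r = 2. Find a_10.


aₙ = a₁·r^(n-1)
= 6×2^9
= 6×512
= 3072

a_10 = 3072


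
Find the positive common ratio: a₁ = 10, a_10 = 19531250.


r^(n-1) = aₙ/a₁
r^9 = 19531250/10 = 1953125
r = 1953125^(1/9)
= 5

r = 5


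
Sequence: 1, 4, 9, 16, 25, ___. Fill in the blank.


Pattern: perfect squares: n²
Terms: 1, 4, 9, 16, 25
Next term = 36

Next term = 36


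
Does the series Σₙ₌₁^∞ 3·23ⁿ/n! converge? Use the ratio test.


aₙ = 3·23^n/n!
a_{n+1}/aₙ = 23^(n+1)/(n+1)! × n!/23^n  (constant 3 cancels)
= 23/(n+1)
L = lim(n→∞) 23/(n+1) = 0
L < 1 → series CONVERGES

Converges (ratio test: L = 0 < 1)


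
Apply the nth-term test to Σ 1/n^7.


lim(n→∞) 1/n^7 = 0
lim aₙ = 0 → nth-term test is INCONCLUSIVE
(Need other tests; this is actually a convergent p-series with p=7 > 1)

Inconclusive (lim aₙ = 0; need another test)


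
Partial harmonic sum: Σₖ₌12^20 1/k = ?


Σₖ₌12^20 1/k = 1/12 + 1/13 + 1/14 + 1/15 + 1/16 + 1/17 + 1/18 + 1/19 + 1/20
= 12229277/21162960
≈ 0.5779

Sum = 12229277/21162960 ≈ 0.5779


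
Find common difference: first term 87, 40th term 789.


d = (aₙ - a₁)/(n-1)
= (789 - 87)/(40-1)
= 702/39 = 18

d = 18


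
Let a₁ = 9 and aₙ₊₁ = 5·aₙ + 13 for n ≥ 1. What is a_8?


Computing step by step:
a_1 = 9
a_2 = 58
a_3 = 303
a_4 = 1528
a_5 = 7653
a_6 = 38278
a_7 = 191403
a_8 = 957028


a_8 = 957028


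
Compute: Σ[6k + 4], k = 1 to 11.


Σ(6k+4) = 6·Σk + 4·n
= 6·66 + 4·11
= 396 + 44 = 440

Σ = 440


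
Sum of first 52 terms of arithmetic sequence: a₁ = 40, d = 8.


aₙ = 40 + (52-1)×8 = 448
Sₙ = n(a₁+aₙ)/2 = 52×(40+448)/2
= 52×488/2 = 12688

S_52 = 12688


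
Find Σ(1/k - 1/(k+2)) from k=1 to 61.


Telescoping with gap 2: two head and two tail terms survive.
= (1 + 1/2) - (1/62 + 1/63)
= 3/2 - 1/62 - 1/63 = 2867/1953

Sum = 2867/1953


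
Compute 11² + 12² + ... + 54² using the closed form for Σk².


Σₖ₌11^54 k² = Σₖ₌₁^54 k² − Σₖ₌₁^10 k²
= 54·55·109/6 − 10·11·21/6
= 53955 − 385 = 53570

Σk² = 53570


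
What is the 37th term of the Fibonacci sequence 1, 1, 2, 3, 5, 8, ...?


Fibonacci sequence: 1, 1, 2, 3, 5, 8, 13, 21, 34, 55, 89, ...
F(37) = 24157817

F(37) = 24157817


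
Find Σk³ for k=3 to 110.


Σₖ₌3^110 k³ = [110·111/2]² − [2·3/2]²
= 37271025 − 9 = 37271016

Σk³ = 37271016


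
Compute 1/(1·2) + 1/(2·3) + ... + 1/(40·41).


1/(k(k+1)) = 1/k - 1/(k+1) (partial fractions)
Telescoping: Σ = 1 - 1/41 = 40/41

Sum = 40/41


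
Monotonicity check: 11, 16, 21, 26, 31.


Differences: 5, 5, 5, 5
All differences > 0 → strictly INCREASING

Monotonically increasing


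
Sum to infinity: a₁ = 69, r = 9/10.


S∞ = a₁/(1-r) = 69/(1 - 9/10)
= 69/(1/10)
= 690

S∞ = 690


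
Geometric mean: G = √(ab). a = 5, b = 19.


GM = √(5×19) = √95 = 9.7468

GM = 9.7468


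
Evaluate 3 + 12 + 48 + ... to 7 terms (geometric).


Sₙ = 3×(4^7 - 1)/(4 - 1)
= 3×(16384 - 1)/3
= 3×16383/3
= 16383

S_7 = 16383


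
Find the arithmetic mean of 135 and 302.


AM = (135 + 302)/2 = 437/2 = 218.5

AM = 218.5


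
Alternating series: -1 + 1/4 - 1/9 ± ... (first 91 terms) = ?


S = -1 + 1/4 - 1/9 + 1/16 - 1/25 + 1/36 - 1/49 + 1/64 ± ...
= -0.8225
(Full series converges to -π²/12 ≈ -0.8225)

S_91 = -0.8225


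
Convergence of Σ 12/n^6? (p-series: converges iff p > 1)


p-series test: Σ c/n^p converges if p > 1, diverges if p ≤ 1 (constant c > 0 doesn't affect convergence).
p = 6
6 > 1 → CONVERGES

Converges (p = 6 > 1)


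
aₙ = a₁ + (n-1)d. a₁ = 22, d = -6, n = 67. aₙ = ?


aₙ = a₁ + (n-1)d
= 22 + (67-1)×-6
= 22 - 396
= -374

a_67 = -374


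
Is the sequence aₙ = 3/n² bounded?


a₁ = 3, a₂ = 3/4, a₃ = 3/9, ...
0 < aₙ ≤ 3 for all n ≥ 1
The sequence IS bounded

Bounded (0 < aₙ ≤ 3)


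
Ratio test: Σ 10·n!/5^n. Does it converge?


aₙ = 10·n!/5^n
a_{n+1}/aₙ = (n+1)!/5^(n+1) × 5^n/n!  (constant 10 cancels)
= (n+1)/5
L = lim(n→∞) (n+1)/5 = ∞
L > 1 → series DIVERGES

Diverges (ratio test: L = ∞ > 1)


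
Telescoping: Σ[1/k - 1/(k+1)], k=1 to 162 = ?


Telescoping: adjacent terms cancel.
= 1/1 - 1/163
= 1 - 1/163 = 162/163

Sum = 162/163


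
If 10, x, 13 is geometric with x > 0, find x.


GM = √(10×13) = √130 = 11.4018

GM = 11.4018


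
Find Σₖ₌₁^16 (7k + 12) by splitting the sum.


Σ(7k+12) = 7·Σk + 12·n
= 7·136 + 12·16
= 952 + 192 = 1144

Σ = 1144


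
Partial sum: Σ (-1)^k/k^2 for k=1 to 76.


S = -1 + 1/4 - 1/9 + 1/16 - 1/25 + 1/36 - 1/49 + 1/64 ± ...
= -0.8224
(Full series converges to -π²/12 ≈ -0.8225)

S_76 = -0.8224


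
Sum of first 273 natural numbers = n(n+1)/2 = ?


n(n+1)/2 = 273×274/2 = 74802/2 = 37401

Σk = 37401


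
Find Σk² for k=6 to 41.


Σₖ₌6^41 k² = Σₖ₌₁^41 k² − Σₖ₌₁^5 k²
= 41·42·83/6 − 5·6·11/6
= 23821 − 55 = 23766

Σk² = 23766


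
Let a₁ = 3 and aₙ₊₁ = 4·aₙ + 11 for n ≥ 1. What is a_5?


Computing step by step:
a_1 = 3
a_2 = 23
a_3 = 103
a_4 = 423
a_5 = 1703


a_5 = 1703


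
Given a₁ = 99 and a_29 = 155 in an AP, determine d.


d = (aₙ - a₁)/(n-1)
= (155 - 99)/(29-1)
= 56/28 = 2

d = 2


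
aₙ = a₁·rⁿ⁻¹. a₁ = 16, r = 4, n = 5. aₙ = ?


aₙ = a₁·r^(n-1)
= 16×4^4
= 16×256
= 4096

a_5 = 4096


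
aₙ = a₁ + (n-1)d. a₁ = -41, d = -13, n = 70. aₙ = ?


aₙ = a₁ + (n-1)d
= -41 + (70-1)×-13
= -41 - 897
= -938

a_70 = -938


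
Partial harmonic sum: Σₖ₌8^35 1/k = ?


Σₖ₌8^35 1/k = 1/8 + 1/9 + 1/10 + ... + 1/35
= 2914184239027/1875370816800
≈ 1.5539

Sum = 2914184239027/1875370816800 ≈ 1.5539


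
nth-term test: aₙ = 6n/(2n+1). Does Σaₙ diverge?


lim(n→∞) 6n/(2n+1) = 6/2 = 3  (divide numerator and denominator by n)
lim aₙ = 3 ≠ 0 → series DIVERGES

Diverges (lim aₙ = 3 ≠ 0)


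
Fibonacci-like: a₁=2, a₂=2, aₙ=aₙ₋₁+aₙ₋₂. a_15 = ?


Computing iteratively: 2, 2, 4, 6, 10, 16, 26, 42, 68, 110, 178, 288, ...
a_15 = 1220

a_15 = 1220


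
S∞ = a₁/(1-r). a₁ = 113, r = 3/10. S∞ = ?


S∞ = a₁/(1-r) = 113/(1 - 3/10)
= 113/(7/10)
= 1130/7

S∞ = 1130/7


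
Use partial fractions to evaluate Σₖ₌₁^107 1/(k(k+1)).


1/(k(k+1)) = 1/k - 1/(k+1) (partial fractions)
Telescoping: Σ = 1 - 1/108 = 107/108

Sum = 107/108


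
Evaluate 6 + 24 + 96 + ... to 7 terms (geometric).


Sₙ = 6×(4^7 - 1)/(4 - 1)
= 6×(16384 - 1)/3
= 6×16383/3
= 32766

S_7 = 32766


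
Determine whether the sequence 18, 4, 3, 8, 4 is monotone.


Differences: -14, -1, 5, -4
Difference at position 3 is +5 (> 0) but position 1 is -14 (< 0) — sequence both rises and falls
→ NOT monotonic

Not monotonic


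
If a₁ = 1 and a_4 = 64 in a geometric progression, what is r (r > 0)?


r^(n-1) = aₙ/a₁
r^3 = 64/1 = 64
r = 64^(1/3)
= 4

r = 4


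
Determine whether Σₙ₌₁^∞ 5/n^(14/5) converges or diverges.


p-series test: Σ c/n^p converges if p > 1, diverges if p ≤ 1 (constant c > 0 doesn't affect convergence).
p = 14/5
14/5 > 1 → CONVERGES

Converges (p = 14/5 > 1)


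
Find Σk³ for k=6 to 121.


Σₖ₌6^121 k³ = [121·122/2]² − [5·6/2]²
= 54479161 − 225 = 54478936

Σk³ = 54478936


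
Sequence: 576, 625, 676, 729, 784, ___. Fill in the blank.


Pattern: perfect squares: n²
Terms: 576, 625, 676, 729, 784
Next term = 841

Next term = 841


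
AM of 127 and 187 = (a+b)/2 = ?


AM = (127 + 187)/2 = 314/2 = 157

AM = 157


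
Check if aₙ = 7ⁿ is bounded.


aₙ = 7ⁿ → as n→∞, aₙ→∞ (since base 7 > 1)
No finite upper bound exists
The sequence is UNBOUNDED

Unbounded (aₙ → ∞ as n → ∞)


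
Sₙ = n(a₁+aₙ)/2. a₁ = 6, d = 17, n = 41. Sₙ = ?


aₙ = 6 + (41-1)×17 = 686
Sₙ = n(a₁+aₙ)/2 = 41×(6+686)/2
= 41×692/2 = 14186

S_41 = 14186


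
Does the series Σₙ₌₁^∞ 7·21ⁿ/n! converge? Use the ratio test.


aₙ = 7·21^n/n!
a_{n+1}/aₙ = 21^(n+1)/(n+1)! × n!/21^n  (constant 7 cancels)
= 21/(n+1)
L = lim(n→∞) 21/(n+1) = 0
L < 1 → series CONVERGES

Converges (ratio test: L = 0 < 1)


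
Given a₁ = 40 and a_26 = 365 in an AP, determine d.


d = (aₙ - a₁)/(n-1)
= (365 - 40)/(26-1)
= 325/25 = 13

d = 13


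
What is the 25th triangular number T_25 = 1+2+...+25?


n(n+1)/2 = 25×26/2 = 650/2 = 325

Σk = 325


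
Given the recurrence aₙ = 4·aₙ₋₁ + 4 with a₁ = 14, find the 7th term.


Computing step by step:
a_1 = 14
a_2 = 60
a_3 = 244
a_4 = 980
a_5 = 3924
a_6 = 15700
a_7 = 62804


a_7 = 62804


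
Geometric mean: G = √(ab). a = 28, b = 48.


GM = √(28×48) = √1344 = 36.6606

GM = 36.6606


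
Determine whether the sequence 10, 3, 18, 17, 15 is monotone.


Differences: -7, 15, -1, -2
Difference at position 2 is +15 (> 0) but position 1 is -7 (< 0) — sequence both rises and falls
→ NOT monotonic

Not monotonic


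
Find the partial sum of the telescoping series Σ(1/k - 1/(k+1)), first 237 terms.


Telescoping: adjacent terms cancel.
= 1/1 - 1/238
= 1 - 1/238 = 237/238

Sum = 237/238


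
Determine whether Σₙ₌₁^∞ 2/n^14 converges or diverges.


p-series test: Σ c/n^p converges if p > 1, diverges if p ≤ 1 (constant c > 0 doesn't affect convergence).
p = 14
14 > 1 → CONVERGES

Converges (p = 14 > 1)


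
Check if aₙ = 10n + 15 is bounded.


aₙ = 10n + 15 → as n→∞, aₙ→∞
No finite upper bound exists
The sequence is UNBOUNDED

Unbounded (aₙ → ∞ as n → ∞)


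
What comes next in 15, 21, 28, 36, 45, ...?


Pattern: triangular numbers: n(n+1)/2
Terms: 15, 21, 28, 36, 45
Next term = 55

Next term = 55


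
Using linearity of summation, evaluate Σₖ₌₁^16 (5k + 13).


Σ(5k+13) = 5·Σk + 13·n
= 5·136 + 13·16
= 680 + 208 = 888

Σ = 888


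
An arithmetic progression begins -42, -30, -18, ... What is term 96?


aₙ = a₁ + (n-1)d
= -42 + (96-1)×12
= -42 + 1140
= 1098

a_96 = 1098


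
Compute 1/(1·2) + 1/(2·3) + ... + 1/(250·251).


1/(k(k+1)) = 1/k - 1/(k+1) (partial fractions)
Telescoping: Σ = 1 - 1/251 = 250/251

Sum = 250/251


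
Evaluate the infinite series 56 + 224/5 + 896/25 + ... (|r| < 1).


S∞ = a₁/(1-r) = 56/(1 - 4/5)
= 56/(1/5)
= 280

S∞ = 280


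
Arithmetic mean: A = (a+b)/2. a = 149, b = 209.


AM = (149 + 209)/2 = 358/2 = 179

AM = 179


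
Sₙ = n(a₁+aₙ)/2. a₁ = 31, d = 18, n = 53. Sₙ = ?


aₙ = 31 + (53-1)×18 = 967
Sₙ = n(a₁+aₙ)/2 = 53×(31+967)/2
= 53×998/2 = 26447

S_53 = 26447


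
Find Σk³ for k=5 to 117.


Σₖ₌5^117 k³ = [117·118/2]² − [4·5/2]²
= 47651409 − 100 = 47651309

Σk³ = 47651309


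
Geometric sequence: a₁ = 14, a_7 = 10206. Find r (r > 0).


r^(n-1) = aₙ/a₁
r^6 = 10206/14 = 729
r = 729^(1/6)
= ±3; taking r > 0 gives r = 3

r = 3


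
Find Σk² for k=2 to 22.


Σₖ₌2^22 k² = Σₖ₌₁^22 k² − Σₖ₌₁^1 k²
= 22·23·45/6 − 1·2·3/6
= 3795 − 1 = 3794

Σk² = 3794


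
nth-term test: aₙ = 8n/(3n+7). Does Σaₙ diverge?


lim(n→∞) 8n/(3n+7) = 8/3 = 8/3  (divide numerator and denominator by n)
lim aₙ = 8/3 ≠ 0 → series DIVERGES

Diverges (lim aₙ = 8/3 ≠ 0)


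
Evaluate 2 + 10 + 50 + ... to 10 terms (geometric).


Sₙ = 2×(5^10 - 1)/(5 - 1)
= 2×(9765625 - 1)/4
= 2×9765624/4
= 4882812

S_10 = 4882812


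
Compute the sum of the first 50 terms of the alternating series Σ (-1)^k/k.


S = -1 + 1/2 - 1/3 + 1/4 - 1/5 + 1/6 - 1/7 + 1/8 ± ...
= -0.6832
(Full series converges to -ln(2) ≈ -0.6931)

S_50 = -0.6832


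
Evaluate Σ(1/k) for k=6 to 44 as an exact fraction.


Σₖ₌6^44 1/k = 1/6 + 1/7 + 1/8 + ... + 1/44
= 2811602488175143027/1345655451257488800
≈ 2.0894

Sum = 2811602488175143027/1345655451257488800 ≈ 2.0894


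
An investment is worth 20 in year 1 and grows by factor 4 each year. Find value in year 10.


aₙ = a₁·r^(n-1)
= 20×4^9
= 20×262144
= 5242880

a_10 = 5242880


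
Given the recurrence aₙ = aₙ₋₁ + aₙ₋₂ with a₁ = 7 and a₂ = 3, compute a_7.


Computing iteratively: 7, 3, 10, 13, 23, 36, 59
a_7 = 59

a_7 = 59


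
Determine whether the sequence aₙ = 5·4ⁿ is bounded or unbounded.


aₙ = 5·4ⁿ → as n→∞, aₙ→∞ (since base 4 > 1)
No finite upper bound exists
The sequence is UNBOUNDED

Unbounded (aₙ → ∞ as n → ∞)


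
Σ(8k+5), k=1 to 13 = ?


Σ(8k+5) = 8·Σk + 5·n
= 8·91 + 5·13
= 728 + 65 = 793

Σ = 793


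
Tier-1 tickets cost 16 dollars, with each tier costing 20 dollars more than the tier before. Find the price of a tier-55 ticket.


aₙ = a₁ + (n-1)d
= 16 + (55-1)×20
= 16 + 1080
= 1096

a_55 = 1096


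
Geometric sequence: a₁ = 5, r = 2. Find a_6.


aₙ = a₁·r^(n-1)
= 5×2^5
= 5×32
= 160

a_6 = 160


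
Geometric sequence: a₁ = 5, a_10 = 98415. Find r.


r^(n-1) = aₙ/a₁
r^9 = 98415/5 = 19683
r = 19683^(1/9)
= 3

r = 3


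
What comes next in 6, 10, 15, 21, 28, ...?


Pattern: triangular numbers: n(n+1)/2
Terms: 6, 10, 15, 21, 28
Next term = 36

Next term = 36


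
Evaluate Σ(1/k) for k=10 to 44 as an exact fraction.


Σₖ₌10^44 1/k = 1/10 + 1/11 + 1/12 + ... + 1/44
= 14541561179784203689/9419588158802421600
≈ 1.5438

Sum = 14541561179784203689/9419588158802421600 ≈ 1.5438


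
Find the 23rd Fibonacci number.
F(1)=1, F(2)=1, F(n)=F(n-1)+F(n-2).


Fibonacci sequence: 1, 1, 2, 3, 5, 8, 13, 21, 34, 55, 89, ...
F(23) = 28657

F(23) = 28657


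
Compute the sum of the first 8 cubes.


n(n+1)/2 = 8×9/2 = 36
Σk³ = 36² = 1296

Σk³ = 1296


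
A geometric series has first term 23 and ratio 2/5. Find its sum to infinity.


S∞ = a₁/(1-r) = 23/(1 - 2/5)
= 23/(3/5)
= 115/3

S∞ = 115/3


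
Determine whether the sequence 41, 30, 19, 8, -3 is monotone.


Differences: -11, -11, -11, -11
All differences < 0 → strictly DECREASING

Monotonically decreasing


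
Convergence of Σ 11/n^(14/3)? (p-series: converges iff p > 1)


p-series test: Σ c/n^p converges if p > 1, diverges if p ≤ 1 (constant c > 0 doesn't affect convergence).
p = 14/3
14/3 > 1 → CONVERGES

Converges (p = 14/3 > 1)


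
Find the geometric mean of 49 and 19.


GM = √(49×19) = √931 = 30.5123

GM = 30.5123


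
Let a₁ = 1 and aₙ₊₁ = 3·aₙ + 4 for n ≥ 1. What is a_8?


Computing step by step:
a_1 = 1
a_2 = 7
a_3 = 25
a_4 = 79
a_5 = 241
a_6 = 727
a_7 = 2185
a_8 = 6559


a_8 = 6559


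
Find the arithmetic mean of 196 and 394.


AM = (196 + 394)/2 = 590/2 = 295

AM = 295


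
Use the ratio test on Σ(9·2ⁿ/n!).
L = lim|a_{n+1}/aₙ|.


aₙ = 9·2^n/n!
a_{n+1}/aₙ = 2^(n+1)/(n+1)! × n!/2^n  (constant 9 cancels)
= 2/(n+1)
L = lim(n→∞) 2/(n+1) = 0
L < 1 → series CONVERGES

Converges (ratio test: L = 0 < 1)


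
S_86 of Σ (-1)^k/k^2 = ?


S = -1 + 1/4 - 1/9 + 1/16 - 1/25 + 1/36 - 1/49 + 1/64 ± ...
= -0.8224
(Full series converges to -π²/12 ≈ -0.8225)

S_86 = -0.8224


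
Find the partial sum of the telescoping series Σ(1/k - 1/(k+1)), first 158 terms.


Telescoping: adjacent terms cancel.
= 1/1 - 1/159
= 1 - 1/159 = 158/159

Sum = 158/159


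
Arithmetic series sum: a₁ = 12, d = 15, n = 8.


aₙ = 12 + (8-1)×15 = 117
Sₙ = n(a₁+aₙ)/2 = 8×(12+117)/2
= 8×129/2 = 516

S_8 = 516


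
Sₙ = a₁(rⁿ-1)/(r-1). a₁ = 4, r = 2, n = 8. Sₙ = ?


Sₙ = 4×(2^8 - 1)/(2 - 1)
= 4×(256 - 1)/1
= 4×255/1
= 1020

S_8 = 1020


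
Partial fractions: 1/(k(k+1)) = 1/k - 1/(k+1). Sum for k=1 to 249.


1/(k(k+1)) = 1/k - 1/(k+1) (partial fractions)
Telescoping: Σ = 1 - 1/250 = 249/250

Sum = 249/250


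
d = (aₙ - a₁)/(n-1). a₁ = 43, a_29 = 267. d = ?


d = (aₙ - a₁)/(n-1)
= (267 - 43)/(29-1)
= 224/28 = 8

d = 8


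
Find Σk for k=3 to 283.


Σₖ₌3^283 k = Σₖ₌₁^283 k − Σₖ₌₁^2 k
= 283·284/2 − 2·3/2
= 40186 − 3 = 40183

Σk = 40183


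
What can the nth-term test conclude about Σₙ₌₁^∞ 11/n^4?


lim(n→∞) 11/n^4 = 0
lim aₙ = 0 → nth-term test is INCONCLUSIVE
(Need other tests; this is actually a convergent p-series with p=4 > 1)

Inconclusive (lim aₙ = 0; need another test)


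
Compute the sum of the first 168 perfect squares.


n = 168
n(n+1)(2n+1)/6 = 168×169×337/6
= 9568104/6 = 1594684

Σk² = 1594684


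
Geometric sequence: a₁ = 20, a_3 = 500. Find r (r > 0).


r^(n-1) = aₙ/a₁
r^2 = 500/20 = 25
r = 25^(1/2)
= ±5; taking r > 0 gives r = 5

r = 5


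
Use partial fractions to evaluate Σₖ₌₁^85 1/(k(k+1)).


1/(k(k+1)) = 1/k - 1/(k+1) (partial fractions)
Telescoping: Σ = 1 - 1/86 = 85/86

Sum = 85/86


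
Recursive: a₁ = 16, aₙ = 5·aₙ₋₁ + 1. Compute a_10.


Computing step by step:
a_1 = 16
a_2 = 81
a_3 = 406
a_4 = 2031
a_5 = 10156
a_6 = 50781
a_7 = 253906
a_8 = 1269531
a_9 = 6347656
a_10 = 31738281


a_10 = 31738281


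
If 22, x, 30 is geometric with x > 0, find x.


GM = √(22×30) = √660 = 25.6905

GM = 25.6905


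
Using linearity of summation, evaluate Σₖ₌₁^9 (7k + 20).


Σ(7k+20) = 7·Σk + 20·n
= 7·45 + 20·9
= 315 + 180 = 495

Σ = 495


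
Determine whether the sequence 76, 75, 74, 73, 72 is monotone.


Differences: -1, -1, -1, -1
All differences < 0 → strictly DECREASING

Monotonically decreasing


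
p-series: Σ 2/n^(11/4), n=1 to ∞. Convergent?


p-series test: Σ c/n^p converges if p > 1, diverges if p ≤ 1 (constant c > 0 doesn't affect convergence).
p = 11/4
11/4 > 1 → CONVERGES

Converges (p = 11/4 > 1)


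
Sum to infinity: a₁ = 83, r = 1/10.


S∞ = a₁/(1-r) = 83/(1 - 1/10)
= 83/(9/10)
= 830/9

S∞ = 830/9


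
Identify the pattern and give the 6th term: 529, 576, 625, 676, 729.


Pattern: perfect squares: n²
Terms: 529, 576, 625, 676, 729
Next term = 784

Next term = 784


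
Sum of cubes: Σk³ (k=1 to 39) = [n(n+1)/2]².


n(n+1)/2 = 39×40/2 = 780
Σk³ = 780² = 608400

Σk³ = 608400


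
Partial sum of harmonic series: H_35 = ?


H_35 = 1/1 + 1/2 + 1/3 + ... + 1/35
= 54437269998109/13127595717600
≈ 4.1468

H_35 = 54437269998109/13127595717600 ≈ 4.1468


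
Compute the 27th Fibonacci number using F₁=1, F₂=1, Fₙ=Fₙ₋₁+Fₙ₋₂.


Fibonacci sequence: 1, 1, 2, 3, 5, 8, 13, 21, 34, 55, 89, ...
F(27) = 196418

F(27) = 196418


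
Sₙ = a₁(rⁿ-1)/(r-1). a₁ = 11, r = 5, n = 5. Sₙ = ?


Sₙ = 11×(5^5 - 1)/(5 - 1)
= 11×(3125 - 1)/4
= 11×3124/4
= 8591

S_5 = 8591


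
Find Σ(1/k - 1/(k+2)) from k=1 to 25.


Telescoping with gap 2: two head and two tail terms survive.
= (1 + 1/2) - (1/26 + 1/27)
= 3/2 - 1/26 - 1/27 = 500/351

Sum = 500/351


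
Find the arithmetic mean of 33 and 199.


AM = (33 + 199)/2 = 232/2 = 116

AM = 116


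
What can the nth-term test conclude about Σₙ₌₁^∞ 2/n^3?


lim(n→∞) 2/n^3 = 0
lim aₙ = 0 → nth-term test is INCONCLUSIVE
(Need other tests; this is actually a convergent p-series with p=3 > 1)

Inconclusive (lim aₙ = 0; need another test)


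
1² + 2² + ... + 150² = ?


n = 150
n(n+1)(2n+1)/6 = 150×151×301/6
= 6817650/6 = 1136275

Σk² = 1136275


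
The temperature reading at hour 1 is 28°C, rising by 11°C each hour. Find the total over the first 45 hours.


aₙ = 28 + (45-1)×11 = 512
Sₙ = n(a₁+aₙ)/2 = 45×(28+512)/2
= 45×540/2 = 12150

S_45 = 12150


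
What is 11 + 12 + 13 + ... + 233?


Σₖ₌11^233 k = Σₖ₌₁^233 k − Σₖ₌₁^10 k
= 233·234/2 − 10·11/2
= 27261 − 55 = 27206

Σk = 27206


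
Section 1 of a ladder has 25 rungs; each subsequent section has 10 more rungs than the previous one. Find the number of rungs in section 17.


aₙ = a₁ + (n-1)d
= 25 + (17-1)×10
= 25 + 160
= 185

a_17 = 185


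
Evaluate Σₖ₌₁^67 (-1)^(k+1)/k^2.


S = 1 - 1/4 + 1/9 - 1/16 + 1/25 - 1/36 + 1/49 - 1/64 ± ...
= 0.8226
(Full series converges to +π²/12 ≈ +0.8225)

S_67 = 0.8226


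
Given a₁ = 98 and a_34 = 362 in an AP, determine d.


d = (aₙ - a₁)/(n-1)
= (362 - 98)/(34-1)
= 264/33 = 8

d = 8


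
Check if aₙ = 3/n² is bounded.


a₁ = 3, a₂ = 3/4, a₃ = 3/9, ...
0 < aₙ ≤ 3 for all n ≥ 1
The sequence IS bounded

Bounded (0 < aₙ ≤ 3)


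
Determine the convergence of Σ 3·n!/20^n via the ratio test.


aₙ = 3·n!/20^n
a_{n+1}/aₙ = (n+1)!/20^(n+1) × 20^n/n!  (constant 3 cancels)
= (n+1)/20
L = lim(n→∞) (n+1)/20 = ∞
L > 1 → series DIVERGES

Diverges (ratio test: L = ∞ > 1)


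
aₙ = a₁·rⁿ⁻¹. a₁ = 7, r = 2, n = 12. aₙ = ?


aₙ = a₁·r^(n-1)
= 7×2^11
= 7×2048
= 14336

a_12 = 14336


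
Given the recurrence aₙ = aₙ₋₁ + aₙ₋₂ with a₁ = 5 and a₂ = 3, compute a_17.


Computing iteratively: 5, 3, 8, 11, 19, 30, 49, 79, 128, 207, 335, 542, ...
a_17 = 6011

a_17 = 6011


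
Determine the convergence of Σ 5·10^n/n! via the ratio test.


aₙ = 5·10^n/n!
a_{n+1}/aₙ = 10^(n+1)/(n+1)! × n!/10^n  (constant 5 cancels)
= 10/(n+1)
L = lim(n→∞) 10/(n+1) = 0
L < 1 → series CONVERGES

Converges (ratio test: L = 0 < 1)


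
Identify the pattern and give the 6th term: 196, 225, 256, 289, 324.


Pattern: perfect squares: n²
Terms: 196, 225, 256, 289, 324
Next term = 361

Next term = 361


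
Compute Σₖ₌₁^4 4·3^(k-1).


Sₙ = 4×(3^4 - 1)/(3 - 1)
= 4×(81 - 1)/2
= 4×80/2
= 160

S_4 = 160


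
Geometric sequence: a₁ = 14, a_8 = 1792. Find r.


r^(n-1) = aₙ/a₁
r^7 = 1792/14 = 128
r = 128^(1/7)
= 2

r = 2


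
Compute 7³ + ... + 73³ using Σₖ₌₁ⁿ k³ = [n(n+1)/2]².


Σₖ₌7^73 k³ = [73·74/2]² − [6·7/2]²
= 7295401 − 441 = 7294960

Σk³ = 7294960


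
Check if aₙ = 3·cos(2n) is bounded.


For all n, -1 ≤ cos(2n) ≤ 1, so -3 ≤ 3·cos(2n) ≤ 3
Lower bound: -3, Upper bound: 3
The sequence IS bounded

Bounded (-3 ≤ aₙ ≤ 3)


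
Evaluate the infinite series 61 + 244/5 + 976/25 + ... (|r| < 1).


S∞ = a₁/(1-r) = 61/(1 - 4/5)
= 61/(1/5)
= 305

S∞ = 305


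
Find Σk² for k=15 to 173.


Σₖ₌15^173 k² = Σₖ₌₁^173 k² − Σₖ₌₁^14 k²
= 173·174·347/6 − 14·15·29/6
= 1740899 − 1015 = 1739884

Σk² = 1739884


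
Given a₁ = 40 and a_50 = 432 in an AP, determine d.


d = (aₙ - a₁)/(n-1)
= (432 - 40)/(50-1)
= 392/49 = 8

d = 8


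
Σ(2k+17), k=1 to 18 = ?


Σ(2k+17) = 2·Σk + 17·n
= 2·171 + 17·18
= 342 + 306 = 648

Σ = 648


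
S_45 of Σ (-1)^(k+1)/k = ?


S = 1 - 1/2 + 1/3 - 1/4 + 1/5 - 1/6 + 1/7 - 1/8 ± ...
= 0.7041
(Full series converges to +ln(2) ≈ +0.6931)

S_45 = 0.7041


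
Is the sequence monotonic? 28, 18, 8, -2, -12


Differences: -10, -10, -10, -10
All differences < 0 → strictly DECREASING

Monotonically decreasing


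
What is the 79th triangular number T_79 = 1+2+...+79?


n(n+1)/2 = 79×80/2 = 6320/2 = 3160

Σk = 3160


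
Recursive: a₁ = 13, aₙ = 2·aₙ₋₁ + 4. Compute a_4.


Computing step by step:
a_1 = 13
a_2 = 30
a_3 = 64
a_4 = 132


a_4 = 132


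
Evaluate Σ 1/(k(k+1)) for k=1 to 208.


1/(k(k+1)) = 1/k - 1/(k+1) (partial fractions)
Telescoping: Σ = 1 - 1/209 = 208/209

Sum = 208/209


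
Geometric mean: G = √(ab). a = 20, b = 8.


GM = √(20×8) = √160 = 12.6491

GM = 12.6491


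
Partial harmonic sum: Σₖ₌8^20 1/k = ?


Σₖ₌8^20 1/k = 1/8 + 1/9 + 1/10 + ... + 1/20
= 77976391/77597520
≈ 1.0049

Sum = 77976391/77597520 ≈ 1.0049


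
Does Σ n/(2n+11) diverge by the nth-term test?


lim(n→∞) n/(2n+11) = 1/2 = 1/2  (divide numerator and denominator by n)
lim aₙ = 1/2 ≠ 0 → series DIVERGES

Diverges (lim aₙ = 1/2 ≠ 0)


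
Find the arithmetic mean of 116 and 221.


AM = (116 + 221)/2 = 337/2 = 168.5

AM = 168.5


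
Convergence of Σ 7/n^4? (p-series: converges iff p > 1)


p-series test: Σ c/n^p converges if p > 1, diverges if p ≤ 1 (constant c > 0 doesn't affect convergence).
p = 4
4 > 1 → CONVERGES

Converges (p = 4 > 1)


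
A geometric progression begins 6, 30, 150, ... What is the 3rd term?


aₙ = a₁·r^(n-1)
= 6×5^2
= 6×25
= 150

a_3 = 150


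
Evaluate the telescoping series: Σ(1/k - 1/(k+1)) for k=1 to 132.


Telescoping: adjacent terms cancel.
= 1/1 - 1/133
= 1 - 1/133 = 132/133

Sum = 132/133


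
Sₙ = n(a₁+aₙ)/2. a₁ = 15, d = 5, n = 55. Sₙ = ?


aₙ = 15 + (55-1)×5 = 285
Sₙ = n(a₁+aₙ)/2 = 55×(15+285)/2
= 55×300/2 = 8250

S_55 = 8250


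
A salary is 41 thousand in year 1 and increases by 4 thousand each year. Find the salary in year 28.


aₙ = a₁ + (n-1)d
= 41 + (28-1)×4
= 41 + 108
= 149

a_28 = 149


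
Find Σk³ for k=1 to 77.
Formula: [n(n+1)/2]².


n(n+1)/2 = 77×78/2 = 3003
Σk³ = 3003² = 9018009

Σk³ = 9018009


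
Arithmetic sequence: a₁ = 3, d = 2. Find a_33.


aₙ = a₁ + (n-1)d
= 3 + (33-1)×2
= 3 + 64
= 67

a_33 = 67


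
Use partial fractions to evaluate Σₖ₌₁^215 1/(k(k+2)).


1/(k(k+2)) = (1/2)·(1/k - 1/(k+2)) (partial fractions)
Telescoping: Σ = (1/2)·(1 + 1/2 - 1/216 - 1/217) = 69875/93744

Sum = 69875/93744


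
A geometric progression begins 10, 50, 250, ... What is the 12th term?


aₙ = a₁·r^(n-1)
= 10×5^11
= 10×48828125
= 488281250

a_12 = 488281250


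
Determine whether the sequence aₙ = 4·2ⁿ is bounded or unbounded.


aₙ = 4·2ⁿ → as n→∞, aₙ→∞ (since base 2 > 1)
No finite upper bound exists
The sequence is UNBOUNDED

Unbounded (aₙ → ∞ as n → ∞)


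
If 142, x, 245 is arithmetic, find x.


AM = (142 + 245)/2 = 387/2 = 193.5

AM = 193.5


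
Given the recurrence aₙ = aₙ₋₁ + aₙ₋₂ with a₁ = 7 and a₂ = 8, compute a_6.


Computing iteratively: 7, 8, 15, 23, 38, 61
a_6 = 61

a_6 = 61


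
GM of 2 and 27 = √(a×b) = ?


GM = √(2×27) = √54 = 7.3485

GM = 7.3485


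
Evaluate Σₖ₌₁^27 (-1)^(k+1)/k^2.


S = 1 - 1/4 + 1/9 - 1/16 + 1/25 - 1/36 + 1/49 - 1/64 ± ...
= 0.8231
(Full series converges to +π²/12 ≈ +0.8225)

S_27 = 0.8231


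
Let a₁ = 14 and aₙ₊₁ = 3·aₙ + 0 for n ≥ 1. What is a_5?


Computing step by step:
a_1 = 14
a_2 = 42
a_3 = 126
a_4 = 378
a_5 = 1134


a_5 = 1134


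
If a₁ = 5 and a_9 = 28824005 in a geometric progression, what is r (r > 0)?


r^(n-1) = aₙ/a₁
r^8 = 28824005/5 = 5764801
r = 5764801^(1/8)
= ±7; taking r > 0 gives r = 7

r = 7


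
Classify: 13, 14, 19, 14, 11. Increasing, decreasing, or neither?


Differences: 1, 5, -5, -3
Difference at position 1 is +1 (> 0) but position 3 is -5 (< 0) — sequence both rises and falls
→ NOT monotonic

Not monotonic


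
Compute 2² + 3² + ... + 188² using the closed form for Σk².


Σₖ₌2^188 k² = Σₖ₌₁^188 k² − Σₖ₌₁^1 k²
= 188·189·377/6 − 1·2·3/6
= 2232594 − 1 = 2232593

Σk² = 2232593


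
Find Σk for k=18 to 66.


Σₖ₌18^66 k = Σₖ₌₁^66 k − Σₖ₌₁^17 k
= 66·67/2 − 17·18/2
= 2211 − 153 = 2058

Σk = 2058


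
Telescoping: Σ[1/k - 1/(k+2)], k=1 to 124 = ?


Telescoping with gap 2: two head and two tail terms survive.
= (1 + 1/2) - (1/125 + 1/126)
= 3/2 - 1/125 - 1/126 = 11687/7875

Sum = 11687/7875


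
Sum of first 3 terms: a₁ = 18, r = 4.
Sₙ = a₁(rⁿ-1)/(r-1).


Sₙ = 18×(4^3 - 1)/(4 - 1)
= 18×(64 - 1)/3
= 18×63/3
= 378

S_3 = 378


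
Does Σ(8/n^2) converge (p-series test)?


p-series test: Σ c/n^p converges if p > 1, diverges if p ≤ 1 (constant c > 0 doesn't affect convergence).
p = 2
2 > 1 → CONVERGES

Converges (p = 2 > 1)


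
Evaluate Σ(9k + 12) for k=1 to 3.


Σ(9k+12) = 9·Σk + 12·n
= 9·6 + 12·3
= 54 + 36 = 90

Σ = 90


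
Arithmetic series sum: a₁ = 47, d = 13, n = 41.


aₙ = 47 + (41-1)×13 = 567
Sₙ = n(a₁+aₙ)/2 = 41×(47+567)/2
= 41×614/2 = 12587

S_41 = 12587


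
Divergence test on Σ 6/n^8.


lim(n→∞) 6/n^8 = 0
lim aₙ = 0 → nth-term test is INCONCLUSIVE
(Need other tests; this is actually a convergent p-series with p=8 > 1)

Inconclusive (lim aₙ = 0; need another test)


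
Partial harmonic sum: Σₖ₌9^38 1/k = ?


Σₖ₌9^38 1/k = 1/9 + 1/10 + 1/11 + ... + 1/38
= 104780081036899/69388720221600
≈ 1.51

Sum = 104780081036899/69388720221600 ≈ 1.51


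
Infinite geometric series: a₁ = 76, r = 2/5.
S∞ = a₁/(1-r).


S∞ = a₁/(1-r) = 76/(1 - 2/5)
= 76/(3/5)
= 380/3

S∞ = 380/3


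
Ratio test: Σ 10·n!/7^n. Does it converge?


aₙ = 10·n!/7^n
a_{n+1}/aₙ = (n+1)!/7^(n+1) × 7^n/n!  (constant 10 cancels)
= (n+1)/7
L = lim(n→∞) (n+1)/7 = ∞
L > 1 → series DIVERGES

Diverges (ratio test: L = ∞ > 1)


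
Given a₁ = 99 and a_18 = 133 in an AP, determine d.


d = (aₙ - a₁)/(n-1)
= (133 - 99)/(18-1)
= 34/17 = 2

d = 2


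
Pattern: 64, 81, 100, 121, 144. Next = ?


Pattern: perfect squares: n²
Terms: 64, 81, 100, 121, 144
Next term = 169

Next term = 169


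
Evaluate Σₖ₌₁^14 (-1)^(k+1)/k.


S = 1 - 1/2 + 1/3 - 1/4 + 1/5 - 1/6 + 1/7 - 1/8 ± ...
= 0.6587
(Full series converges to +ln(2) ≈ +0.6931)

S_14 = 0.6587


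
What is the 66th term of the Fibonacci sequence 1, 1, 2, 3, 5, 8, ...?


Fibonacci sequence: 1, 1, 2, 3, 5, 8, 13, 21, 34, 55, 89, ...
F(66) = 27777890035288

F(66) = 27777890035288


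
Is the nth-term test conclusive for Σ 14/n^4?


lim(n→∞) 14/n^4 = 0
lim aₙ = 0 → nth-term test is INCONCLUSIVE
(Need other tests; this is actually a convergent p-series with p=4 > 1)

Inconclusive (lim aₙ = 0; need another test)


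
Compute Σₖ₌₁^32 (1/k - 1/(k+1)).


Telescoping: adjacent terms cancel.
= 1/1 - 1/33
= 1 - 1/33 = 32/33

Sum = 32/33


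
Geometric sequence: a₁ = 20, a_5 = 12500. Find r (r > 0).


r^(n-1) = aₙ/a₁
r^4 = 12500/20 = 625
r = 625^(1/4)
= ±5; taking r > 0 gives r = 5

r = 5


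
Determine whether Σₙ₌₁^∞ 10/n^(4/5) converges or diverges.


p-series test: Σ c/n^p converges if p > 1, diverges if p ≤ 1 (constant c > 0 doesn't affect convergence).
p = 4/5
4/5 ≤ 1 → DIVERGES

Diverges (p = 4/5 ≤ 1)


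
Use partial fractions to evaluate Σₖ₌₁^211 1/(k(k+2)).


1/(k(k+2)) = (1/2)·(1/k - 1/(k+2)) (partial fractions)
Telescoping: Σ = (1/2)·(1 + 1/2 - 1/212 - 1/213) = 67309/90312

Sum = 67309/90312
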